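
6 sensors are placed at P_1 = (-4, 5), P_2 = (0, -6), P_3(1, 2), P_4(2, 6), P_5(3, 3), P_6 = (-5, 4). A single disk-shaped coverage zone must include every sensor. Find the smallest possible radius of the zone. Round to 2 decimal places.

The minimum enclosing circle of a finite set is fixed by two of the points (as a diameter) or three (as a circumcircle).
The minimum enclosing circle is determined by three boundary points: P_2, P_4, P_6.
Their circumcentre is (-0.125, 0.1875) with r² = 38.30078125.
The farthest remaining point P_1 is at distance² 38.17578125 ≤ 38.30078125.
r = √(38.30078125) ≈ 6.19.

6.19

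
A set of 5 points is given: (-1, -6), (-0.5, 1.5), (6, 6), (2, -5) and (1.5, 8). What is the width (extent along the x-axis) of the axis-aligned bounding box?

7

max x = 6, min x = -1, so width = 7.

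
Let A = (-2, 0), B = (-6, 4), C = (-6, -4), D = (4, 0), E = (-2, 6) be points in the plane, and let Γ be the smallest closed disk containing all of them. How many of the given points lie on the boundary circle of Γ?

3

A smallest enclosing disk is always determined by at most three of the input points on its boundary.
The minimum enclosing circle is determined by three boundary points: C, D, E.
Their circumcentre is (-13/7, 1/7) with r² = 1682/49.
The farthest remaining point B is at distance² 1570/49 ≤ 1682/49.
The points at distance exactly r from the centre are C, D, E — 3 points.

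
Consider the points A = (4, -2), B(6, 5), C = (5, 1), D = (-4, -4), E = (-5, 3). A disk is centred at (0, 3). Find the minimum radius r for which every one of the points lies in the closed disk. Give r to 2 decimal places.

The required radius is the distance from (0, 3) to the farthest point.
Squared distances: 41, 40, 29, 65, 25.
Maximum is 65, attained at D.
r = √65 ≈ 8.06.

8.06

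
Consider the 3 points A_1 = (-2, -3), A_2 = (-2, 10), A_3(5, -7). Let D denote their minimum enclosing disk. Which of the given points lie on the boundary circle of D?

A_2, A_3

Side lengths²: A_1A_2² = 169, A_1A_3² = 65, A_2A_3² = 338.
Since A_2A_3² = 338 ≥ 169 + 65 = 234, the angle opposite A_2A_3 is not acute, so the smallest enclosing circle has A_2A_3 as diameter.
Centre = midpoint of A_2A_3 = (1.5, 1.5), r² = 338/4 = 84.5.
The points at distance exactly r from the centre are A_2, A_3 — 2 points.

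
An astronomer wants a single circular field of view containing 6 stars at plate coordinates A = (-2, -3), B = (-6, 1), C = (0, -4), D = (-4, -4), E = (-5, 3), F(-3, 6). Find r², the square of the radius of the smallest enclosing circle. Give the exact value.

27.5225

The minimum enclosing circle of a finite set is fixed by two of the points (as a diameter) or three (as a circumcircle).
The minimum enclosing circle is determined by three boundary points: C, D, F.
Their circumcentre is (-2, 0.85) with r² = 27.5225.
The farthest remaining point B is at distance² 16.0225 ≤ 27.5225.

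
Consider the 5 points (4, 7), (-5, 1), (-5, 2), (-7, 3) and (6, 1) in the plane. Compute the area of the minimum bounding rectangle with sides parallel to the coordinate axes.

78

x ranges over [-7, 6], width 13.
y ranges over [1, 7], height 6.
Area = 13 × 6 = 78.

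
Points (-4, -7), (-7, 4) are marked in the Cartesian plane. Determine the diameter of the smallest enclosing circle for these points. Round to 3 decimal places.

The smallest circle enclosing two points has them as diameter endpoints.
Centre = midpoint = (-5.5, -1.5); r² = |(-4, -7)−(-7, 4)|²/4 = 130/4 = 32.5.
Diameter = 2r = 2√(32.5) ≈ 11.402.

11.402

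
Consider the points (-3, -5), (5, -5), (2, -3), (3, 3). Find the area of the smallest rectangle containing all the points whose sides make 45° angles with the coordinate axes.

In coordinates u = x + y, v = x − y the rectangle is axis-aligned; the map (x,y)→(u,v) scales areas by 2.
u-values: -8, 0, -1, 6; range = 6 − (-8) = 14.
v-values: 2, 10, 5, 0; range = 10 − 0 = 10.
Area = (14 × 10) / 2 = 70.

70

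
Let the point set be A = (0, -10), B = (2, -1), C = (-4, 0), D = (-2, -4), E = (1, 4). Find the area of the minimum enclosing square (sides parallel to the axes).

The bounding box has width 6 and height 14.
An axis-aligned square enclosing the set must have side ≥ max(width, height).
So the minimum side is max(6, 14) = 14.
Area = 14² = 196.

196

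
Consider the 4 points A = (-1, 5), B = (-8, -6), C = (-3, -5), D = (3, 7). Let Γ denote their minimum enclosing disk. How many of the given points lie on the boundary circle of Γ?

2

A smallest enclosing disk is always determined by at most three of the input points on its boundary.
The farthest pair is B–D with squared distance 290. The circle on this segment as diameter has centre (-2.5, 0.5) and r² = 290/4 = 72.5.
Check A: distance² to centre = 22.5 ≤ 72.5, so it lies inside.
All remaining points lie in this disk, and no smaller disk contains both endpoints, so this is the minimum enclosing circle.
The points at distance exactly r from the centre are B, D — 2 points.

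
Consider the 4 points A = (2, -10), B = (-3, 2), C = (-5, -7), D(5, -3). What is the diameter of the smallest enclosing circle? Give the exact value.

A smallest enclosing disk is always determined by at most three of the input points on its boundary.
The farthest pair is A–B with squared distance 169. The circle on this segment as diameter has centre (-0.5, -4) and r² = 169/4 = 42.25.
Check C: distance² to centre = 29.25 ≤ 42.25, so it lies inside.
All remaining points lie in this disk, and no smaller disk contains both endpoints, so this is the minimum enclosing circle.
Diameter = 2r = 2√(42.25) = 13.

13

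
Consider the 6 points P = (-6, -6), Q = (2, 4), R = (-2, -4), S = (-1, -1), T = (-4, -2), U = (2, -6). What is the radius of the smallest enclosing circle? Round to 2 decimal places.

The minimum enclosing circle of a finite set is fixed by two of the points (as a diameter) or three (as a circumcircle).
The farthest pair is P–Q with squared distance 164. The circle on this segment as diameter has centre (-2, -1) and r² = 164/4 = 41.
Check R: distance² to centre = 9 ≤ 41, so it lies inside.
All remaining points lie in this disk, and no smaller disk contains both endpoints, so this is the minimum enclosing circle.
r = √41 ≈ 6.40.

6.40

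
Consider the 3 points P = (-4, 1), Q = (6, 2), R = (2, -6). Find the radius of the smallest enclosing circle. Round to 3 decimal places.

Side lengths²: PQ² = 101, PR² = 85, QR² = 80.
Since PQ² = 101 < 85 + 80 = 165, the triangle is acute, so the smallest enclosing circle is the circumcircle.
Circumcentre = (23/19, -23/38), r² = 42925/1444.
r = √(42925/1444) ≈ 5.452.

5.452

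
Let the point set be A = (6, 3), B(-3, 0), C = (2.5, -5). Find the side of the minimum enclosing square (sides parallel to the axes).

9

The bounding box has width 9 and height 8.
An axis-aligned square enclosing the set must have side ≥ max(width, height).
So the minimum side is max(9, 8) = 9.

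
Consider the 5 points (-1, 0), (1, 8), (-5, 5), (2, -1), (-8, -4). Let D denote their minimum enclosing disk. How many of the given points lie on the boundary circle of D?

By Welzl's lemma the MEC is supported by two points (diametrically opposite) or three points (on a circumcircle).
The farthest pair is (1, 8)–(-8, -4) with squared distance 225. The circle on this segment as diameter has centre (-3.5, 2) and r² = 225/4 = 56.25.
Check (-1, 0): distance² to centre = 10.25 ≤ 56.25, so it lies inside.
All remaining points lie in this disk, and no smaller disk contains both endpoints, so this is the minimum enclosing circle.
The points at distance exactly r from the centre are (1, 8), (-8, -4) — 2 points.

2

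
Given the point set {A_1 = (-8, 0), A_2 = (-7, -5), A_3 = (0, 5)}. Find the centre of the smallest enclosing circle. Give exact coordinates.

Side lengths²: A_1A_2² = 26, A_1A_3² = 89, A_2A_3² = 149.
Since A_2A_3² = 149 ≥ 89 + 26 = 115, the angle opposite A_2A_3 is not acute, so the smallest enclosing circle has A_2A_3 as diameter.
Centre = midpoint of A_2A_3 = (-3.5, 0), r² = 149/4 = 37.25.
Centre = (-3.5, 0).

(-3.5, 0)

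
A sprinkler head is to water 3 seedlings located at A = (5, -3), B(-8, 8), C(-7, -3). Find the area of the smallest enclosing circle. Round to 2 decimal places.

Side lengths²: AB² = 290, AC² = 144, BC² = 122.
Since AB² = 290 ≥ 144 + 122 = 266, the angle opposite AB is not acute, so the smallest enclosing circle has AB as diameter.
Centre = midpoint of AB = (-1.5, 2.5), r² = 290/4 = 72.5.
Area = π·r² = π·72.5 ≈ 227.77.

227.77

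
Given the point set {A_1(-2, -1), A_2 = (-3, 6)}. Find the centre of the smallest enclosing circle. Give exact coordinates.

(-2.5, 2.5)

The smallest circle enclosing two points has them as diameter endpoints.
Centre = midpoint = (-2.5, 2.5); r² = |A_1A_2|²/4 = 50/4 = 12.5.
Centre = (-2.5, 2.5).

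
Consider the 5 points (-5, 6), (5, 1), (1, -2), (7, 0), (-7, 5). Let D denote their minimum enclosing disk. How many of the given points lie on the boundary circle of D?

2

The minimum enclosing circle of a finite set is fixed by two of the points (as a diameter) or three (as a circumcircle).
The farthest pair is (7, 0)–(-7, 5) with squared distance 221. The circle on this segment as diameter has centre (0, 2.5) and r² = 221/4 = 55.25.
Check (-5, 6): distance² to centre = 37.25 ≤ 55.25, so it lies inside.
All remaining points lie in this disk, and no smaller disk contains both endpoints, so this is the minimum enclosing circle.
The points at distance exactly r from the centre are (7, 0), (-7, 5) — 2 points.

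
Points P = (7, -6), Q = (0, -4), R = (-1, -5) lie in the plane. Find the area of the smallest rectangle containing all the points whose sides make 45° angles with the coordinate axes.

In coordinates u = x + y, v = x − y the rectangle is axis-aligned; the map (x,y)→(u,v) scales areas by 2.
u-values: 1, -4, -6; range = 1 − (-6) = 7.
v-values: 13, 4, 4; range = 13 − 4 = 9.
Area = (7 × 9) / 2 = 31.5.

31.5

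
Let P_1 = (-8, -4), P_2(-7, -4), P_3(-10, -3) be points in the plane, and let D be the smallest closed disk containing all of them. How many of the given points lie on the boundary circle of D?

Side lengths²: P_1P_2² = 1, P_1P_3² = 5, P_2P_3² = 10.
Since P_2P_3² = 10 ≥ 5 + 1 = 6, the angle opposite P_2P_3 is not acute, so the smallest enclosing circle has P_2P_3 as diameter.
Centre = midpoint of P_2P_3 = (-8.5, -3.5), r² = 10/4 = 2.5.
The points at distance exactly r from the centre are P_2, P_3 — 2 points.

2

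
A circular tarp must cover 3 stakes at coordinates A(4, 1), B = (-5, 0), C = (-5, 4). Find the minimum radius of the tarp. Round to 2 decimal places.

Side lengths²: AB² = 82, AC² = 90, BC² = 16.
Since AC² = 90 < 82 + 16 = 98, the triangle is acute, so the smallest enclosing circle is the circumcircle.
Circumcentre = (-2/3, 2), r² = 205/9.
r = √(205/9) ≈ 4.77.

4.77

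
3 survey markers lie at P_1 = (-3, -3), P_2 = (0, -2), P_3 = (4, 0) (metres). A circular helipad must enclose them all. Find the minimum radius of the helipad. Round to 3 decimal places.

Side lengths²: P_1P_2² = 10, P_1P_3² = 58, P_2P_3² = 20.
Since P_1P_3² = 58 ≥ 20 + 10 = 30, the angle opposite P_1P_3 is not acute, so the smallest enclosing circle has P_1P_3 as diameter.
Centre = midpoint of P_1P_3 = (0.5, -1.5), r² = 58/4 = 14.5.
r = √(14.5) ≈ 3.808.

3.808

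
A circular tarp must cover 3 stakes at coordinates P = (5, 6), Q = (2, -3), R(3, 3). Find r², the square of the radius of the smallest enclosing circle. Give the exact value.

Side lengths²: PQ² = 90, PR² = 13, QR² = 37.
Since PQ² = 90 ≥ 37 + 13 = 50, the angle opposite PQ is not acute, so the smallest enclosing circle has PQ as diameter.
Centre = midpoint of PQ = (3.5, 1.5), r² = 90/4 = 22.5.

22.5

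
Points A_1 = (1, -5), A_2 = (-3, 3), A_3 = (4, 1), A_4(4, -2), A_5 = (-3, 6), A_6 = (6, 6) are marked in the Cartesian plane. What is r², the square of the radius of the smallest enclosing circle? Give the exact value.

10001/242

The minimum enclosing circle of a finite set is fixed by two of the points (as a diameter) or three (as a circumcircle).
The minimum enclosing circle is determined by three boundary points: A_1, A_5, A_6.
Their circumcentre is (1.5, 31/22) with r² = 10001/242.
The farthest remaining point A_2 is at distance² 5513/242 ≤ 10001/242.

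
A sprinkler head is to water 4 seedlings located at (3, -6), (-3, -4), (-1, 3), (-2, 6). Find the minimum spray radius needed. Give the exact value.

A smallest enclosing disk is always determined by at most three of the input points on its boundary.
The farthest pair is (3, -6)–(-2, 6) with squared distance 169. The circle on this segment as diameter has centre (0.5, 0) and r² = 169/4 = 42.25.
Check (-3, -4): distance² to centre = 28.25 ≤ 42.25, so it lies inside.
All remaining points lie in this disk, and no smaller disk contains both endpoints, so this is the minimum enclosing circle.
r = √(42.25) = 6.5.

6.5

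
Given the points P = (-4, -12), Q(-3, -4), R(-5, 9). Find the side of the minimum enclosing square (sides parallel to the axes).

The bounding box has width 2 and height 21.
An axis-aligned square enclosing the set must have side ≥ max(width, height).
So the minimum side is max(2, 21) = 21.

21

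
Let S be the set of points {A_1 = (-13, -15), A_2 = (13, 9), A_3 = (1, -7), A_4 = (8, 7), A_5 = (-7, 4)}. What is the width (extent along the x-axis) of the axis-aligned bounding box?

26

max x = 13, min x = -13, so width = 26.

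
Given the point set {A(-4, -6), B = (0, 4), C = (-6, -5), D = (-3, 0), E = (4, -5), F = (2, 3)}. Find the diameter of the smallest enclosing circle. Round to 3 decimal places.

The minimum enclosing circle of a finite set is fixed by two of the points (as a diameter) or three (as a circumcircle).
The minimum enclosing circle is determined by three boundary points: B, C, E.
Their circumcentre is (-1, -11/6) with r² = 1261/36.
The farthest remaining point F is at distance² 1165/36 ≤ 1261/36.
Diameter = 2r = 2√(1261/36) ≈ 11.837.

11.837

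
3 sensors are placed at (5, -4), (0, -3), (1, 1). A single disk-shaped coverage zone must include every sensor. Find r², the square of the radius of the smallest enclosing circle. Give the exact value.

Call the three points A, B, C in the order given.
Side lengths²: AB² = 26, AC² = 41, BC² = 17.
Since AC² = 41 < 26 + 17 = 43, the triangle is acute, so the smallest enclosing circle is the circumcircle.
Circumcentre = (121/42, -67/42), r² = 9061/882.

9061/882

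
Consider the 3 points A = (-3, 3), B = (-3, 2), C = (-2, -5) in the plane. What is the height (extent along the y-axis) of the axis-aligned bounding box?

8

max y = 3, min y = -5, so height = 8.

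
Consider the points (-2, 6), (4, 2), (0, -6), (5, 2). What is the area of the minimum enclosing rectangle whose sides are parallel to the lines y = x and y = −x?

In coordinates u = x + y, v = x − y the rectangle is axis-aligned; the map (x,y)→(u,v) scales areas by 2.
u-values: 4, 6, -6, 7; range = 7 − (-6) = 13.
v-values: -8, 2, 6, 3; range = 6 − (-8) = 14.
Area = (13 × 14) / 2 = 91.

91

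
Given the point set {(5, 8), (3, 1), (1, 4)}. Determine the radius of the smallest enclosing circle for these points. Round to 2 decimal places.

3.64

Call the three points A, B, C in the order given.
Side lengths²: AB² = 53, AC² = 32, BC² = 13.
Since AB² = 53 ≥ 32 + 13 = 45, the angle opposite AB is not acute, so the smallest enclosing circle has AB as diameter.
Centre = midpoint of AB = (4, 4.5), r² = 53/4 = 13.25.
r = √(13.25) ≈ 3.64.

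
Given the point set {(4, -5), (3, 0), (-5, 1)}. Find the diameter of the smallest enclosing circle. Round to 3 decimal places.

Call the three points A, B, C in the order given.
Side lengths²: AB² = 26, AC² = 117, BC² = 65.
Since AC² = 117 ≥ 65 + 26 = 91, the angle opposite AC is not acute, so the smallest enclosing circle has AC as diameter.
Centre = midpoint of AC = (-0.5, -2), r² = 117/4 = 29.25.
Diameter = 2r = 2√(29.25) ≈ 10.817.

10.817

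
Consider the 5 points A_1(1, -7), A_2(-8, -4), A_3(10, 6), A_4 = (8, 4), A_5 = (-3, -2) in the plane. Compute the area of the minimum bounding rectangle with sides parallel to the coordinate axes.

234

x ranges over [-8, 10], width 18.
y ranges over [-7, 6], height 13.
Area = 18 × 13 = 234.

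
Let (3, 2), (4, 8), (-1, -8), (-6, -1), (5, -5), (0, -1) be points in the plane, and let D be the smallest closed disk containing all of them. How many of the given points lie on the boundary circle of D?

2

The minimum enclosing circle of a finite set is fixed by two of the points (as a diameter) or three (as a circumcircle).
The farthest pair is (4, 8)–(-1, -8) with squared distance 281. The circle on this segment as diameter has centre (1.5, 0) and r² = 281/4 = 70.25.
Check (3, 2): distance² to centre = 6.25 ≤ 70.25, so it lies inside.
All remaining points lie in this disk, and no smaller disk contains both endpoints, so this is the minimum enclosing circle.
The points at distance exactly r from the centre are (4, 8), (-1, -8) — 2 points.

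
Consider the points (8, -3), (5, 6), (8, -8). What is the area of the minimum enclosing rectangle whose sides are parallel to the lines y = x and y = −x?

In coordinates u = x + y, v = x − y the rectangle is axis-aligned; the map (x,y)→(u,v) scales areas by 2.
u-values: 5, 11, 0; range = 11 − 0 = 11.
v-values: 11, -1, 16; range = 16 − (-1) = 17.
Area = (11 × 17) / 2 = 93.5.

93.5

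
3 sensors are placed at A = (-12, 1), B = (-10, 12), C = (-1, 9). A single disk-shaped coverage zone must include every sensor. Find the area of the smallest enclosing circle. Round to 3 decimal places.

Side lengths²: AB² = 125, AC² = 185, BC² = 90.
Since AC² = 185 < 125 + 90 = 215, the triangle is acute, so the smallest enclosing circle is the circumcircle.
Circumcentre = (-99/14, 81/14), r² = 4625/98.
Area = π·r² = π·4625/98 ≈ 148.264.

148.264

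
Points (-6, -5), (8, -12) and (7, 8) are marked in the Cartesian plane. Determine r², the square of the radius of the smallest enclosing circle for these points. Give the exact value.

2005/18

Call the three points A, B, C in the order given.
Side lengths²: AB² = 245, AC² = 338, BC² = 401.
Since BC² = 401 < 338 + 245 = 583, the triangle is acute, so the smallest enclosing circle is the circumcircle.
Circumcentre = (25/6, -13/6), r² = 2005/18.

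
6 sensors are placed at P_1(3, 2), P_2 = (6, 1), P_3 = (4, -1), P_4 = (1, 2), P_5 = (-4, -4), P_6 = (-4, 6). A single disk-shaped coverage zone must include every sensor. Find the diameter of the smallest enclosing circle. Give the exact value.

12.5

The minimum enclosing circle of a finite set is fixed by two of the points (as a diameter) or three (as a circumcircle).
The minimum enclosing circle is determined by three boundary points: P_2, P_5, P_6.
Their circumcentre is (-0.25, 1) with r² = 39.0625.
The farthest remaining point P_3 is at distance² 22.0625 ≤ 39.0625.
Diameter = 2r = 2√(39.0625) = 12.5.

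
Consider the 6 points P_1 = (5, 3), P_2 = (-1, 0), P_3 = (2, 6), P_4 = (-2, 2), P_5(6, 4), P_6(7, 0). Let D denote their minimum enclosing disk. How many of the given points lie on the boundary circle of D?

By Welzl's lemma the MEC is supported by two points (diametrically opposite) or three points (on a circumcircle).
The minimum enclosing circle is determined by three boundary points: P_3, P_4, P_6.
Their circumcentre is (57/22, 31/22) with r² = 5185/242.
The farthest remaining point P_5 is at distance² 4437/242 ≤ 5185/242.
The points at distance exactly r from the centre are P_3, P_4, P_6 — 3 points.

3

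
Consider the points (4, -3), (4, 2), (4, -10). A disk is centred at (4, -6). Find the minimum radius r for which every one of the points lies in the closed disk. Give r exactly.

The required radius is the distance from (4, -6) to the farthest point.
Squared distances: 9, 64, 16.
Maximum is 64, attained at (4, 2).
r = √64 = 8.

8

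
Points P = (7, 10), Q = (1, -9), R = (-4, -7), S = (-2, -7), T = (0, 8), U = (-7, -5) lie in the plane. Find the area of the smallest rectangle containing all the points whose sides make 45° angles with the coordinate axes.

In coordinates u = x + y, v = x − y the rectangle is axis-aligned; the map (x,y)→(u,v) scales areas by 2.
u-values: 17, -8, -11, -9, 8, -12; range = 17 − (-12) = 29.
v-values: -3, 10, 3, 5, -8, -2; range = 10 − (-8) = 18.
Area = (29 × 18) / 2 = 261.

261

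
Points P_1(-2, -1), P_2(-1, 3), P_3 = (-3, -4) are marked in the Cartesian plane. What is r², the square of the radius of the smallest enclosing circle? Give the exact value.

13.25

Side lengths²: P_1P_2² = 17, P_1P_3² = 10, P_2P_3² = 53.
Since P_2P_3² = 53 ≥ 17 + 10 = 27, the angle opposite P_2P_3 is not acute, so the smallest enclosing circle has P_2P_3 as diameter.
Centre = midpoint of P_2P_3 = (-2, -0.5), r² = 53/4 = 13.25.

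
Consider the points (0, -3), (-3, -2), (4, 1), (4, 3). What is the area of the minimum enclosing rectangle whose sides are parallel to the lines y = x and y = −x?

24

In coordinates u = x + y, v = x − y the rectangle is axis-aligned; the map (x,y)→(u,v) scales areas by 2.
u-values: -3, -5, 5, 7; range = 7 − (-5) = 12.
v-values: 3, -1, 3, 1; range = 3 − (-1) = 4.
Area = (12 × 4) / 2 = 24.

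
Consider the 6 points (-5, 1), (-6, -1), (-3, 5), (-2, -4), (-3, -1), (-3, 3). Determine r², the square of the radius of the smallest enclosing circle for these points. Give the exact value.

20.5

A smallest enclosing disk is always determined by at most three of the input points on its boundary.
The farthest pair is (-3, 5)–(-2, -4) with squared distance 82. The circle on this segment as diameter has centre (-2.5, 0.5) and r² = 82/4 = 20.5.
Check (-5, 1): distance² to centre = 6.5 ≤ 20.5, so it lies inside.
All remaining points lie in this disk, and no smaller disk contains both endpoints, so this is the minimum enclosing circle.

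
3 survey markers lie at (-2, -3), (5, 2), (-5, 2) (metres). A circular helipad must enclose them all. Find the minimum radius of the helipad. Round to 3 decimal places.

5.016

Call the three points A, B, C in the order given.
Side lengths²: AB² = 74, AC² = 34, BC² = 100.
Since BC² = 100 < 74 + 34 = 108, the triangle is acute, so the smallest enclosing circle is the circumcircle.
Circumcentre = (0, 1.6), r² = 25.16.
r = √(25.16) ≈ 5.016.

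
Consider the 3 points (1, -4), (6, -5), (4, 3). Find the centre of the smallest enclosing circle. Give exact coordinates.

(79/19, -23/19)

Call the three points A, B, C in the order given.
Side lengths²: AB² = 26, AC² = 58, BC² = 68.
Since BC² = 68 < 58 + 26 = 84, the triangle is acute, so the smallest enclosing circle is the circumcircle.
Circumcentre = (79/19, -23/19), r² = 6409/361.
Centre = (79/19, -23/19).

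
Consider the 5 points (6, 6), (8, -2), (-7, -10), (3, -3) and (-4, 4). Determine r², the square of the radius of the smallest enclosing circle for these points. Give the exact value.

The farthest pair is (6, 6)–(-7, -10) with squared distance 425. The circle on this segment as diameter has centre (-0.5, -2) and r² = 425/4 = 106.25.
Check (8, -2): distance² to centre = 72.25 ≤ 106.25, so it lies inside.
All remaining points lie in this disk, and no smaller disk contains both endpoints, so this is the minimum enclosing circle.

106.25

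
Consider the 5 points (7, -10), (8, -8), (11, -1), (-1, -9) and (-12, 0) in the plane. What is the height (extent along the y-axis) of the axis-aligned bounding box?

10

max y = 0, min y = -10, so height = 10.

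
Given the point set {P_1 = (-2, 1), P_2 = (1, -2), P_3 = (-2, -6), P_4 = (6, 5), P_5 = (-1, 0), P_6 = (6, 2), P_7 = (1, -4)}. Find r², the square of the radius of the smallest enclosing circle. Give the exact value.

46.25

The farthest pair is P_3–P_4 with squared distance 185. The circle on this segment as diameter has centre (2, -0.5) and r² = 185/4 = 46.25.
Check P_1: distance² to centre = 18.25 ≤ 46.25, so it lies inside.
All remaining points lie in this disk, and no smaller disk contains both endpoints, so this is the minimum enclosing circle.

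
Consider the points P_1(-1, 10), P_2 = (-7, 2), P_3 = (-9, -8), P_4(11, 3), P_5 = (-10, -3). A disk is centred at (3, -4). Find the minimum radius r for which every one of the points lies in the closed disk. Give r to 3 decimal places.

The required radius is the distance from (3, -4) to the farthest point.
Squared distances: 212, 136, 160, 113, 170.
Maximum is 212, attained at P_1.
r = √212 ≈ 14.560.

14.560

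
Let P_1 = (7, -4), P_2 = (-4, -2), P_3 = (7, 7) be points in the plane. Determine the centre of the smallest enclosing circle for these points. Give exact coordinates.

(51/22, 1.5)

Side lengths²: P_1P_2² = 125, P_1P_3² = 121, P_2P_3² = 202.
Since P_2P_3² = 202 < 125 + 121 = 246, the triangle is acute, so the smallest enclosing circle is the circumcircle.
Circumcentre = (51/22, 1.5), r² = 12625/242.
Centre = (51/22, 1.5).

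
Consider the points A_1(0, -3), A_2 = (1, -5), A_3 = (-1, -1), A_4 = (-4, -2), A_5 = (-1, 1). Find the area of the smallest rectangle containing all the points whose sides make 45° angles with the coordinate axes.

In coordinates u = x + y, v = x − y the rectangle is axis-aligned; the map (x,y)→(u,v) scales areas by 2.
u-values: -3, -4, -2, -6, 0; range = 0 − (-6) = 6.
v-values: 3, 6, 0, -2, -2; range = 6 − (-2) = 8.
Area = (6 × 8) / 2 = 24.

24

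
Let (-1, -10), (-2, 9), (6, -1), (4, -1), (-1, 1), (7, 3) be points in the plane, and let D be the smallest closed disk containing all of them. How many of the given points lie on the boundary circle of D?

2

The farthest pair is (-1, -10)–(-2, 9) with squared distance 362. The circle on this segment as diameter has centre (-1.5, -0.5) and r² = 362/4 = 90.5.
Check (6, -1): distance² to centre = 56.5 ≤ 90.5, so it lies inside.
All remaining points lie in this disk, and no smaller disk contains both endpoints, so this is the minimum enclosing circle.
The points at distance exactly r from the centre are (-1, -10), (-2, 9) — 2 points.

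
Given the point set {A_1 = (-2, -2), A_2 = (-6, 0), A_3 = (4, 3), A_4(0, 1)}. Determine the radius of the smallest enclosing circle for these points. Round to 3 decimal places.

5.220

The minimum enclosing circle of a finite set is fixed by two of the points (as a diameter) or three (as a circumcircle).
The farthest pair is A_2–A_3 with squared distance 109. The circle on this segment as diameter has centre (-1, 1.5) and r² = 109/4 = 27.25.
Check A_1: distance² to centre = 13.25 ≤ 27.25, so it lies inside.
All remaining points lie in this disk, and no smaller disk contains both endpoints, so this is the minimum enclosing circle.
r = √(27.25) ≈ 5.220.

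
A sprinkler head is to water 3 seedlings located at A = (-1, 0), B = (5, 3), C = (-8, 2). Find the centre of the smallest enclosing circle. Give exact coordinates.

(-1.5, 2.5)

Side lengths²: AB² = 45, AC² = 53, BC² = 170.
Since BC² = 170 ≥ 53 + 45 = 98, the angle opposite BC is not acute, so the smallest enclosing circle has BC as diameter.
Centre = midpoint of BC = (-1.5, 2.5), r² = 170/4 = 42.5.
Centre = (-1.5, 2.5).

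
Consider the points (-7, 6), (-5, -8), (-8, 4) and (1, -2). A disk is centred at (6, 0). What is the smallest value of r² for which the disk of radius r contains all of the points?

212

The required radius is the distance from (6, 0) to the farthest point.
Squared distances: 205, 185, 212, 29.
Maximum is 212, attained at (-8, 4).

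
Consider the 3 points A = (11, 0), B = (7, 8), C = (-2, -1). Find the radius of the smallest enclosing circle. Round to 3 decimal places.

Side lengths²: AB² = 80, AC² = 170, BC² = 162.
Since AC² = 170 < 162 + 80 = 242, the triangle is acute, so the smallest enclosing circle is the circumcircle.
Circumcentre = (13/3, 5/3), r² = 425/9.
r = √(425/9) ≈ 6.872.

6.872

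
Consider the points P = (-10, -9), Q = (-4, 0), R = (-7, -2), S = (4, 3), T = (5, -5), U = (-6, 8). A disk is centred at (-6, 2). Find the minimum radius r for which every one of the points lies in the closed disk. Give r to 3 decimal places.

13.038

The required radius is the distance from (-6, 2) to the farthest point.
Squared distances: 137, 8, 17, 101, 170, 36.
Maximum is 170, attained at T.
r = √170 ≈ 13.038.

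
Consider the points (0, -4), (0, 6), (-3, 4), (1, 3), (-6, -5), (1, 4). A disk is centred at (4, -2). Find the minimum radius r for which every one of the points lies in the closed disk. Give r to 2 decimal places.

10.44

The required radius is the distance from (4, -2) to the farthest point.
Squared distances: 20, 80, 85, 34, 109, 45.
Maximum is 109, attained at (-6, -5).
r = √109 ≈ 10.44.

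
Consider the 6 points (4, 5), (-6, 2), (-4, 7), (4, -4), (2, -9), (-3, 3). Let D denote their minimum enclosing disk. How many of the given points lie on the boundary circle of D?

The farthest pair is (-4, 7)–(2, -9) with squared distance 292. The circle on this segment as diameter has centre (-1, -1) and r² = 292/4 = 73.
Check (4, 5): distance² to centre = 61 ≤ 73, so it lies inside.
All remaining points lie in this disk, and no smaller disk contains both endpoints, so this is the minimum enclosing circle.
The points at distance exactly r from the centre are (-4, 7), (2, -9) — 2 points.

2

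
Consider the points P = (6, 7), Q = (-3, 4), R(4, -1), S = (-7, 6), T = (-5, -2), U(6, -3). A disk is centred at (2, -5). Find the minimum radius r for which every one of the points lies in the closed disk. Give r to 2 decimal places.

14.21

The required radius is the distance from (2, -5) to the farthest point.
Squared distances: 160, 106, 20, 202, 58, 20.
Maximum is 202, attained at S.
r = √202 ≈ 14.21.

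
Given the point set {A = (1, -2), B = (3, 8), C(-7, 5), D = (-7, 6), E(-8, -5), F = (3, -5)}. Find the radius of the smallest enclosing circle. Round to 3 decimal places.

By Welzl's lemma the MEC is supported by two points (diametrically opposite) or three points (on a circumcircle).
The farthest pair is B–E with squared distance 290. The circle on this segment as diameter has centre (-2.5, 1.5) and r² = 290/4 = 72.5.
Check A: distance² to centre = 24.5 ≤ 72.5, so it lies inside.
All remaining points lie in this disk, and no smaller disk contains both endpoints, so this is the minimum enclosing circle.
r = √(72.5) ≈ 8.515.

8.515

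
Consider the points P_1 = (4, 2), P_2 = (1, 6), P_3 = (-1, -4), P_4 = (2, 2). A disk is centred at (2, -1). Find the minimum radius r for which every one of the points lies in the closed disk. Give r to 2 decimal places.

7.07

The required radius is the distance from (2, -1) to the farthest point.
Squared distances: 13, 50, 18, 9.
Maximum is 50, attained at P_2.
r = √50 ≈ 7.07.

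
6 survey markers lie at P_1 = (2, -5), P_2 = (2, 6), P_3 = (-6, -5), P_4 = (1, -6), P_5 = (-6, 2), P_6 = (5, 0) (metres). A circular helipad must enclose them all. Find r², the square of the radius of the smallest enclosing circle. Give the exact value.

By Welzl's lemma the MEC is supported by two points (diametrically opposite) or three points (on a circumcircle).
The minimum enclosing circle is determined by three boundary points: P_2, P_3, P_4.
Their circumcentre is (-57/34, 9/34) with r² = 26825/578.
The farthest remaining point P_6 is at distance² 25805/578 ≤ 26825/578.

26825/578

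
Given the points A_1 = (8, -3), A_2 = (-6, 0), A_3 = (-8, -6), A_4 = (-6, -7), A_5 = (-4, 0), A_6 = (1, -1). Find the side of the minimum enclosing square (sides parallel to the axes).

16

The bounding box has width 16 and height 7.
An axis-aligned square enclosing the set must have side ≥ max(width, height).
So the minimum side is max(16, 7) = 16.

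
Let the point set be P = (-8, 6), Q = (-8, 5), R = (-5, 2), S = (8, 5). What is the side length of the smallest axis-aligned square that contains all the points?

The bounding box has width 16 and height 4.
An axis-aligned square enclosing the set must have side ≥ max(width, height).
So the minimum side is max(16, 4) = 16.

16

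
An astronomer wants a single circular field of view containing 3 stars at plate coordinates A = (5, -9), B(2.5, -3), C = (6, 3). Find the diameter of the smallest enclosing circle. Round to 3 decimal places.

Side lengths²: AB² = 42.25, AC² = 145, BC² = 48.25.
Since AC² = 145 ≥ 48.25 + 42.25 = 90.5, the angle opposite AC is not acute, so the smallest enclosing circle has AC as diameter.
Centre = midpoint of AC = (5.5, -3), r² = 145/4 = 36.25.
Diameter = 2r = 2√(36.25) ≈ 12.042.

12.042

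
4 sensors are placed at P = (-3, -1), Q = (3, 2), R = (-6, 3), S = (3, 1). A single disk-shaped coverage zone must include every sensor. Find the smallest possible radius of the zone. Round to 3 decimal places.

4.610

The minimum enclosing circle of a finite set is fixed by two of the points (as a diameter) or three (as a circumcircle).
The farthest pair is R–S with squared distance 85. The circle on this segment as diameter has centre (-1.5, 2) and r² = 85/4 = 21.25.
Check P: distance² to centre = 11.25 ≤ 21.25, so it lies inside.
All remaining points lie in this disk, and no smaller disk contains both endpoints, so this is the minimum enclosing circle.
r = √(21.25) ≈ 4.610.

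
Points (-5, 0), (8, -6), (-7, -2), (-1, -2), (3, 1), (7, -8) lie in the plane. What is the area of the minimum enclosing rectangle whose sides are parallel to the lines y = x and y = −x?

In coordinates u = x + y, v = x − y the rectangle is axis-aligned; the map (x,y)→(u,v) scales areas by 2.
u-values: -5, 2, -9, -3, 4, -1; range = 4 − (-9) = 13.
v-values: -5, 14, -5, 1, 2, 15; range = 15 − (-5) = 20.
Area = (13 × 20) / 2 = 130.

130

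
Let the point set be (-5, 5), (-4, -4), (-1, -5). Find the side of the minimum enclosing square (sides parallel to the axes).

10

The bounding box has width 4 and height 10.
An axis-aligned square enclosing the set must have side ≥ max(width, height).
So the minimum side is max(4, 10) = 10.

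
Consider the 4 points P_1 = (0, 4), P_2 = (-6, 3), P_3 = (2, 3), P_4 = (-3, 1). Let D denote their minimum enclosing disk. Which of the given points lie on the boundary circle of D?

P_2, P_3

By Welzl's lemma the MEC is supported by two points (diametrically opposite) or three points (on a circumcircle).
The farthest pair is P_2–P_3 with squared distance 64. The circle on this segment as diameter has centre (-2, 3) and r² = 64/4 = 16.
Check P_1: distance² to centre = 5 ≤ 16, so it lies inside.
All remaining points lie in this disk, and no smaller disk contains both endpoints, so this is the minimum enclosing circle.
The points at distance exactly r from the centre are P_2, P_3 — 2 points.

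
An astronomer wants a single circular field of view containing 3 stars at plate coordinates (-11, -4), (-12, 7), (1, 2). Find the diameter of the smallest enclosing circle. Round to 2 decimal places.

14.96

Call the three points A, B, C in the order given.
Side lengths²: AB² = 122, AC² = 180, BC² = 194.
Since BC² = 194 < 180 + 122 = 302, the triangle is acute, so the smallest enclosing circle is the circumcircle.
Circumcentre = (-149/23, 45/23), r² = 29585/529.
Diameter = 2r = 2√(29585/529) ≈ 14.96.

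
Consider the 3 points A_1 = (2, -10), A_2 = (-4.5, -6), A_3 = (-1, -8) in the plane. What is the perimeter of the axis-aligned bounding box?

21

Width = max x − min x = 2 − (-4.5) = 6.5.
Height = max y − min y = -6 − (-10) = 4.
Perimeter = 2(6.5 + 4) = 21.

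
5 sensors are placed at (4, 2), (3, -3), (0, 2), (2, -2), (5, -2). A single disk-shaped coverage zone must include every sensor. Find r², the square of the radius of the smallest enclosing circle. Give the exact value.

By Welzl's lemma the MEC is supported by two points (diametrically opposite) or three points (on a circumcircle).
The farthest pair is (0, 2)–(5, -2) with squared distance 41. The circle on this segment as diameter has centre (2.5, 0) and r² = 41/4 = 10.25.
Check (4, 2): distance² to centre = 6.25 ≤ 10.25, so it lies inside.
All remaining points lie in this disk, and no smaller disk contains both endpoints, so this is the minimum enclosing circle.

10.25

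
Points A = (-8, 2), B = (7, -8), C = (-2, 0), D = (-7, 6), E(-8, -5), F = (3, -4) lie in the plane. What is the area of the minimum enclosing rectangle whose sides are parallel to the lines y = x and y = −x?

In coordinates u = x + y, v = x − y the rectangle is axis-aligned; the map (x,y)→(u,v) scales areas by 2.
u-values: -6, -1, -2, -1, -13, -1; range = -1 − (-13) = 12.
v-values: -10, 15, -2, -13, -3, 7; range = 15 − (-13) = 28.
Area = (12 × 28) / 2 = 168.

168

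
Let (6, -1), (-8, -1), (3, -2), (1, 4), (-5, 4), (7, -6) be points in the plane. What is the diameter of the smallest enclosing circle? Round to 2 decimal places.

16.00

The minimum enclosing circle of a finite set is fixed by two of the points (as a diameter) or three (as a circumcircle).
The minimum enclosing circle is determined by three boundary points: (-8, -1), (-5, 4), (7, -6).
Their circumcentre is (-1/9, -7/3) with r² = 5185/81.
The farthest remaining point (1, 4) is at distance² 3349/81 ≤ 5185/81.
Diameter = 2r = 2√(5185/81) ≈ 16.00.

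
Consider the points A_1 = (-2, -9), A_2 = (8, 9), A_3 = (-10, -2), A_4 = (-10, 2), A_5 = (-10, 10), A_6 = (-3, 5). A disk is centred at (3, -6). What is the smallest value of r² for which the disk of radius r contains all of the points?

425

The required radius is the distance from (3, -6) to the farthest point.
Squared distances: 34, 250, 185, 233, 425, 157.
Maximum is 425, attained at A_5.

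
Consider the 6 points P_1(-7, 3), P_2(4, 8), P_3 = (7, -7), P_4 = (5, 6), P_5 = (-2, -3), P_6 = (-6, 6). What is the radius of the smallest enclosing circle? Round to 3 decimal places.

A smallest enclosing disk is always determined by at most three of the input points on its boundary.
The farthest pair is P_3–P_6 with squared distance 338. The circle on this segment as diameter has centre (0.5, -0.5) and r² = 338/4 = 84.5.
Check P_1: distance² to centre = 68.5 ≤ 84.5, so it lies inside.
All remaining points lie in this disk, and no smaller disk contains both endpoints, so this is the minimum enclosing circle.
r = √(84.5) ≈ 9.192.

9.192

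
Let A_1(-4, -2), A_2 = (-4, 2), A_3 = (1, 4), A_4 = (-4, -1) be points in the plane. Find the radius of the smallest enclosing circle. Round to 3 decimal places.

3.905

The minimum enclosing circle of a finite set is fixed by two of the points (as a diameter) or three (as a circumcircle).
The farthest pair is A_1–A_3 with squared distance 61. The circle on this segment as diameter has centre (-1.5, 1) and r² = 61/4 = 15.25.
Check A_2: distance² to centre = 7.25 ≤ 15.25, so it lies inside.
All remaining points lie in this disk, and no smaller disk contains both endpoints, so this is the minimum enclosing circle.
r = √(15.25) ≈ 3.905.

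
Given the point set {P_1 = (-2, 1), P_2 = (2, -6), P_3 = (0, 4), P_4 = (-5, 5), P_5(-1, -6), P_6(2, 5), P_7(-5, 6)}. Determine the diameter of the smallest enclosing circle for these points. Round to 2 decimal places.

A smallest enclosing disk is always determined by at most three of the input points on its boundary.
The farthest pair is P_2–P_7 with squared distance 193. The circle on this segment as diameter has centre (-1.5, 0) and r² = 193/4 = 48.25.
Check P_1: distance² to centre = 1.25 ≤ 48.25, so it lies inside.
All remaining points lie in this disk, and no smaller disk contains both endpoints, so this is the minimum enclosing circle.
Diameter = 2r = 2√(48.25) ≈ 13.89.

13.89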